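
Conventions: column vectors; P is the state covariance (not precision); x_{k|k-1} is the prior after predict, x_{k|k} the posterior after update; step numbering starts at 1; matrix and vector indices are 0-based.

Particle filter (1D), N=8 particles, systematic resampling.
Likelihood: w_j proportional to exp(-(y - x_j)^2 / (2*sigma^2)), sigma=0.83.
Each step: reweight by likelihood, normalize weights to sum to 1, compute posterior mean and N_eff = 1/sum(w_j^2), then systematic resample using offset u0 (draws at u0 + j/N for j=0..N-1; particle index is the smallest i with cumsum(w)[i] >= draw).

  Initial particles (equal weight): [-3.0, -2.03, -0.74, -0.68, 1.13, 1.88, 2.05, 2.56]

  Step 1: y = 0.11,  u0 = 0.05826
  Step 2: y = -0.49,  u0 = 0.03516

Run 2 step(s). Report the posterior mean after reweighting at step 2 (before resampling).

step 1: w=[0.0005, 0.0188, 0.3090, 0.3319, 0.2454, 0.0537, 0.0340, 0.0067]  mean=-0.0289  Neff=3.6994  idx=[2, 2, 2, 3, 3, 4, 4, 5]
step 2: w=[0.1863, 0.1863, 0.1863, 0.1899, 0.1899, 0.0290, 0.0290, 0.0033]  mean=-0.6000  Neff=5.6203  idx=[0, 0, 1, 2, 2, 3, 4, 4]

post_mean = -0.6000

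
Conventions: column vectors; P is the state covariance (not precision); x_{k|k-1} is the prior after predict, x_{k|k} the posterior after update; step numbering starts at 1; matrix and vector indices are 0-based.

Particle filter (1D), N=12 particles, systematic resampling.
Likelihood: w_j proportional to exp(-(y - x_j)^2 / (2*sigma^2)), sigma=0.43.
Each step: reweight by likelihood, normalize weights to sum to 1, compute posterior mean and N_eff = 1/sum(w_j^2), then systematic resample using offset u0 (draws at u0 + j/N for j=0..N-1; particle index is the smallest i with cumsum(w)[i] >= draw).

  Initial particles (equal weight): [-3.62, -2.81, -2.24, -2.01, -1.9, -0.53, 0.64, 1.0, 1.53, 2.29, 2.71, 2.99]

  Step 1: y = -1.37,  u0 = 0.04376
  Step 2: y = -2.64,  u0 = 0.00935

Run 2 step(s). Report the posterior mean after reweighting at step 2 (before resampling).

step 1: w=[0.0000, 0.0034, 0.1196, 0.3060, 0.4334, 0.1375, 0.0000, 0.0000, 0.0000, 0.0000, 0.0000, 0.0000]  mean=-1.7891  Neff=3.1771  idx=[2, 3, 3, 3, 3, 4, 4, 4, 4, 4, 5, 5]
step 2: w=[0.2057, 0.1084, 0.1084, 0.1084, 0.1084, 0.0721, 0.0721, 0.0721, 0.0721, 0.0721, 0.0000, 0.0000]  mean=-2.0176  Neff=8.6696  idx=[0, 0, 0, 1, 2, 3, 3, 4, 5, 6, 7, 8]

post_mean = -2.0176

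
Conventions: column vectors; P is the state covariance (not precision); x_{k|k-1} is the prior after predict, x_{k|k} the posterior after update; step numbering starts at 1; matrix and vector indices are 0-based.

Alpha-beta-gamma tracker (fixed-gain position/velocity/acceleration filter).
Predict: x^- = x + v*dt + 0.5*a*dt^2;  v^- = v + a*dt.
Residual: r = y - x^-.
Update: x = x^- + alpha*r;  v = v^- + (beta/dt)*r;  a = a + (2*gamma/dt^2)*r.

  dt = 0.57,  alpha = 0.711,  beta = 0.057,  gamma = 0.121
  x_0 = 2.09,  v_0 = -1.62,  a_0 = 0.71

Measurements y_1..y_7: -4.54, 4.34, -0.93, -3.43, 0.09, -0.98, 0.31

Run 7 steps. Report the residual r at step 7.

resid = 0.2572

step 1: x_pred=1.2819  r=-5.8219  x^+=-2.8575  v^+=-1.7975  a^+=-3.6264
step 2: x_pred=-4.4711  r=8.8111  x^+=1.7936  v^+=-2.9835  a^+=2.9365
step 3: x_pred=0.5700  r=-1.5000  x^+=-0.4965  v^+=-1.4597  a^+=1.8192
step 4: x_pred=-1.0330  r=-2.3970  x^+=-2.7373  v^+=-0.6624  a^+=0.0338
step 5: x_pred=-3.1093  r=3.1993  x^+=-0.8346  v^+=-0.3232  a^+=2.4168
step 6: x_pred=-0.6262  r=-0.3538  x^+=-0.8778  v^+=1.0190  a^+=2.1533
step 7: x_pred=0.0528  r=0.2572  x^+=0.2357  v^+=2.2721  a^+=2.3448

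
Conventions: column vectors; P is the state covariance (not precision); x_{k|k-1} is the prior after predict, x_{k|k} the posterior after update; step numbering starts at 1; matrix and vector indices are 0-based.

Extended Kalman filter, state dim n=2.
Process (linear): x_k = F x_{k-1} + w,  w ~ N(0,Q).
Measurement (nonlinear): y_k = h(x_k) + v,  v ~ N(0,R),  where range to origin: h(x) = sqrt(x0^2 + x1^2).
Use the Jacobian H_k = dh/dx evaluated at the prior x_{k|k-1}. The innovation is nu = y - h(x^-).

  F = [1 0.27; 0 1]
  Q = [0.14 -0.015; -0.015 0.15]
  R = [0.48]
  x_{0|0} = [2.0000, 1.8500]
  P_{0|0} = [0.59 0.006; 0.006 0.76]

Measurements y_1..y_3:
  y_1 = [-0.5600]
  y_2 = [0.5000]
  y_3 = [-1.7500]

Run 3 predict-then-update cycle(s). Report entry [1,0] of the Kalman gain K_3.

K[1,0] = 0.2671

step 1: x^-=[2.4995, 1.8500]  P^-=[0.7886 0.1962; 0.1962 0.9100]  H_jac=[0.8038 0.5949]  S=[1.4992]  K=[0.5007; 0.4663]  nu=[-3.6697]  x^+=[0.6622, 0.1389]  P^+=[0.4128 -0.1538; -0.1538 0.5840]
step 2: x^-=[0.6997, 0.1389]  P^-=[0.5123 -0.0111; -0.0111 0.7340]  H_jac=[0.9809 0.1947]  S=[0.9965]  K=[0.5021; 0.1325]  nu=[-0.2134]  x^+=[0.5926, 0.1106]  P^+=[0.2611 -0.0774; -0.0774 0.7165]
step 3: x^-=[0.6224, 0.1106]  P^-=[0.4115 0.1011; 0.1011 0.8665]  H_jac=[0.9846 0.1750]  S=[0.9403]  K=[0.4497; 0.2671]  nu=[-2.3822]  x^+=[-0.4489, -0.5256]  P^+=[0.2214 -0.0119; -0.0119 0.7995]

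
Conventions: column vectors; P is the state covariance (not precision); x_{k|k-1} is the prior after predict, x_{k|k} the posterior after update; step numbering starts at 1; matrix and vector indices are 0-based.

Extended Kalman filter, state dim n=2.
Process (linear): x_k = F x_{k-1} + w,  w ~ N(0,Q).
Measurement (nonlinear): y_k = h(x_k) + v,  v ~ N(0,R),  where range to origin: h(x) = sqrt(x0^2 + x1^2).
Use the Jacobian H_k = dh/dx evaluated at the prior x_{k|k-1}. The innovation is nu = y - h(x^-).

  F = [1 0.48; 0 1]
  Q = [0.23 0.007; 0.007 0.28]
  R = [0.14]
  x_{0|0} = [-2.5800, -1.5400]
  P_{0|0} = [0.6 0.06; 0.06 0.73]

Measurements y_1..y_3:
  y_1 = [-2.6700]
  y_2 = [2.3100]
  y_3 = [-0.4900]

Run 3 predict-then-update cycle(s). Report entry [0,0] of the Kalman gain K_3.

step 1: x^-=[-3.3192, -1.5400]  P^-=[1.0558 0.4174; 0.4174 1.0100]  H_jac=[-0.9071 -0.4209]  S=[1.5064]  K=[-0.7524; -0.5335]  nu=[-6.3291]  x^+=[1.4427, 1.8368]  P^+=[0.2030 -0.1873; -0.1873 0.5812]
step 2: x^-=[2.3244, 1.8368]  P^-=[0.3871 0.0987; 0.0987 0.8612]  H_jac=[0.7846 0.6200]  S=[0.8053]  K=[0.4531; 0.7591]  nu=[-0.6525]  x^+=[2.0287, 1.3414]  P^+=[0.2218 -0.1783; -0.1783 0.3971]
step 3: x^-=[2.6726, 1.3414]  P^-=[0.3721 0.0193; 0.0193 0.6771]  H_jac=[0.8937 0.4486]  S=[0.5889]  K=[0.5793; 0.5450]  nu=[-3.4804]  x^+=[0.6563, -0.5554]  P^+=[0.1744 -0.1667; -0.1667 0.5022]

K[0,0] = 0.5793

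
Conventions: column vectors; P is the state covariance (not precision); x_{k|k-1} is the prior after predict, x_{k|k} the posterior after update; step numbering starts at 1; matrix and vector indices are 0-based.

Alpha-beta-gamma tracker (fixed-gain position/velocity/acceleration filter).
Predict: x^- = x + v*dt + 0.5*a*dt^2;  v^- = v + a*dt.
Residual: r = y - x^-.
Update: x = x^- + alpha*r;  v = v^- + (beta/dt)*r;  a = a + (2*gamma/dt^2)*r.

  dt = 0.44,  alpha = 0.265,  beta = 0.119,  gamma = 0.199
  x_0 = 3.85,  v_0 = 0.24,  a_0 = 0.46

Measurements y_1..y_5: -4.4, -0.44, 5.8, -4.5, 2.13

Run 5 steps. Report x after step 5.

step 1: x_pred=4.0001  r=-8.4001  x^+=1.7741  v^+=-1.8295  a^+=-16.8089
step 2: x_pred=-0.6580  r=0.2180  x^+=-0.6002  v^+=-9.1664  a^+=-16.3608
step 3: x_pred=-6.2171  r=12.0171  x^+=-3.0326  v^+=-13.1151  a^+=8.3439
step 4: x_pred=-7.9955  r=3.4955  x^+=-7.0692  v^+=-8.4984  a^+=15.5300
step 5: x_pred=-9.3052  r=11.4352  x^+=-6.2749  v^+=1.4275  a^+=39.0383

x_post = -6.2749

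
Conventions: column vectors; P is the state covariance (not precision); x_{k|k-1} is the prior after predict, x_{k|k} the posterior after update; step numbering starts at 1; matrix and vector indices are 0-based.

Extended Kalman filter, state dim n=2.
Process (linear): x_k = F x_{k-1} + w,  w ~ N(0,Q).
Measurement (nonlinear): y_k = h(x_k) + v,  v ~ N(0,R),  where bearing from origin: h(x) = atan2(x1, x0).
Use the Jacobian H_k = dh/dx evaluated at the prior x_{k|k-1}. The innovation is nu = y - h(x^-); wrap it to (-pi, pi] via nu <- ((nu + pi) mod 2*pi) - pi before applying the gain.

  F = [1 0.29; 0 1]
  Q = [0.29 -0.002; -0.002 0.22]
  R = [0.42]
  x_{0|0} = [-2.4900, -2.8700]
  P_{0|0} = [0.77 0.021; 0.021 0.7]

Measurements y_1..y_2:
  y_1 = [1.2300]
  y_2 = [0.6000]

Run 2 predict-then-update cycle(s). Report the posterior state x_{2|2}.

x_post = [-4.9522, -1.1438]

step 1: x^-=[-3.3223, -2.8700]  P^-=[1.1311 0.2220; 0.2220 0.9200]  H_jac=[0.1489 -0.1724]  S=[0.4610]  K=[0.2823; -0.2723]  nu=[-2.6241]  x^+=[-4.0631, -2.1555]  P^+=[1.0943 0.2574; 0.2574 0.8858]
step 2: x^-=[-4.6882, -2.1555]  P^-=[1.6081 0.5123; 0.5123 1.1058]  H_jac=[0.0810 -0.1761]  S=[0.4502]  K=[0.0888; -0.3404]  nu=[-2.9725]  x^+=[-4.9522, -1.1438]  P^+=[1.6046 0.5259; 0.5259 1.0537]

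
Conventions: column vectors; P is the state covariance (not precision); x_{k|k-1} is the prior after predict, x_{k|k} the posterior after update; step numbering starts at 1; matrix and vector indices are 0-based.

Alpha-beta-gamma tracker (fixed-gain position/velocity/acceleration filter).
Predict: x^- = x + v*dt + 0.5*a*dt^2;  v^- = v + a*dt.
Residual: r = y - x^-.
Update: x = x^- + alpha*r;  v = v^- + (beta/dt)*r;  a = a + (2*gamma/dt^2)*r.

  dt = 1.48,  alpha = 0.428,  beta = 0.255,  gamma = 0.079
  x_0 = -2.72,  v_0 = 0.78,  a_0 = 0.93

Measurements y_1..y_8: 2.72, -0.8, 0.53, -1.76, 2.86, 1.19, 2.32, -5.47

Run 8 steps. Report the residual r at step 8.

step 1: x_pred=-0.5471  r=3.2671  x^+=0.8512  v^+=2.7193  a^+=1.1657
step 2: x_pred=6.1524  r=-6.9524  x^+=3.1768  v^+=3.2466  a^+=0.6642
step 3: x_pred=8.7092  r=-8.1792  x^+=5.2085  v^+=2.8203  a^+=0.0742
step 4: x_pred=9.4638  r=-11.2238  x^+=4.6600  v^+=0.9963  a^+=-0.7354
step 5: x_pred=5.3290  r=-2.4690  x^+=4.2723  v^+=-0.5176  a^+=-0.9135
step 6: x_pred=2.5058  r=-1.3158  x^+=1.9426  v^+=-2.0963  a^+=-1.0084
step 7: x_pred=-2.2643  r=4.5843  x^+=-0.3022  v^+=-2.7989  a^+=-0.6778
step 8: x_pred=-5.1869  r=-0.2831  x^+=-5.3081  v^+=-3.8508  a^+=-0.6982

resid = -0.2831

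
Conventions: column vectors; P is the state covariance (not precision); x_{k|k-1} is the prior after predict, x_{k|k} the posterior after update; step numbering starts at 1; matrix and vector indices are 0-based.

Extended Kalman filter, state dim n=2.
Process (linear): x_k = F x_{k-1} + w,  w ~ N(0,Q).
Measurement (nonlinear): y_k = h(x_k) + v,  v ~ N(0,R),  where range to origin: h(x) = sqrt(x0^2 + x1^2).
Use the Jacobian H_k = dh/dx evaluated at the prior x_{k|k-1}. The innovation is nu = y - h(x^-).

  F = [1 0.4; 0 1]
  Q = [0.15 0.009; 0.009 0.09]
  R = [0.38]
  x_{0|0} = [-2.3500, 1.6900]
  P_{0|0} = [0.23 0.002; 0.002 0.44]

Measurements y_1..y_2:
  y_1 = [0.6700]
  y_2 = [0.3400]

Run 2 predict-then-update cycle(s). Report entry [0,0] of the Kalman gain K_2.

step 1: x^-=[-1.6740, 1.6900]  P^-=[0.4520 0.1870; 0.1870 0.5300]  H_jac=[-0.7037 0.7105]  S=[0.6844]  K=[-0.2707; 0.3579]  nu=[-1.7087]  x^+=[-1.2115, 1.0784]  P^+=[0.4019 0.2533; 0.2533 0.4423]
step 2: x^-=[-0.7801, 1.0784]  P^-=[0.8253 0.4392; 0.4392 0.5323]  H_jac=[-0.5861 0.8102]  S=[0.5958]  K=[-0.2146; 0.2918]  nu=[-0.9910]  x^+=[-0.5675, 0.7892]  P^+=[0.7978 0.4765; 0.4765 0.4816]

K[0,0] = -0.2146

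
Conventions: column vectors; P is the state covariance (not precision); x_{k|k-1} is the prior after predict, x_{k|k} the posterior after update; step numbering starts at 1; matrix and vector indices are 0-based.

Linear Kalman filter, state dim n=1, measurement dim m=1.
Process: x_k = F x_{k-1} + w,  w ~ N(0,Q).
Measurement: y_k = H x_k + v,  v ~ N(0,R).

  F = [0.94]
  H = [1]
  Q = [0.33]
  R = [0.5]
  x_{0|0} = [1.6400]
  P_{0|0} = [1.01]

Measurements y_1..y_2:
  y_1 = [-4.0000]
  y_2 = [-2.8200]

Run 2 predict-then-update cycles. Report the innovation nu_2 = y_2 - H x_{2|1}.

step 1: x^-=[1.5416]  P^-=[1.2224]  S=[1.7224]  K=[0.7097]  nu=[-5.5416]  x^+=[-2.3913]  P^+=[0.3549]
step 2: x^-=[-2.2479]  P^-=[0.6436]  S=[1.1436]  K=[0.5628]  nu=[-0.5721]  x^+=[-2.5698]  P^+=[0.2814]

innov = [-0.5721]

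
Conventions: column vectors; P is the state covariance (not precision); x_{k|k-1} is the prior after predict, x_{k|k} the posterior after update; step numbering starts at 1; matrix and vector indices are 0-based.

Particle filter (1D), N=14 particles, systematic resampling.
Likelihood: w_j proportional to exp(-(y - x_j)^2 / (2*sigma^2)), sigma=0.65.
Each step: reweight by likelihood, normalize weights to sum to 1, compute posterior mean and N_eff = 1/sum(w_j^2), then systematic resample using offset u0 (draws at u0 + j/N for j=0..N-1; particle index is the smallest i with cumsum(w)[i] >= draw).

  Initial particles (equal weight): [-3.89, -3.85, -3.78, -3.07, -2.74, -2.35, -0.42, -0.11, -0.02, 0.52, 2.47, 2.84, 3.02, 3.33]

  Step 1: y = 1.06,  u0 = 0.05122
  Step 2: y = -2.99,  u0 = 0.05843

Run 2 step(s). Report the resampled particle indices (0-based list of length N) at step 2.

resampled_idx = [0, 0, 0, 0, 0, 0, 0, 0, 0, 0, 1, 2, 3, 4]

step 1: w=[0.0000, 0.0000, 0.0000, 0.0000, 0.0000, 0.0000, 0.0549, 0.1451, 0.1844, 0.5192, 0.0697, 0.0173, 0.0078, 0.0016]  mean=0.4775  Neff=3.0041  idx=[6, 7, 7, 8, 8, 9, 9, 9, 9, 9, 9, 9, 10, 11]
step 2: w=[0.7022, 0.0951, 0.0951, 0.0510, 0.0510, 0.0008, 0.0008, 0.0008, 0.0008, 0.0008, 0.0008, 0.0008, 0.0000, 0.0000]  mean=-0.3149  Neff=1.9368  idx=[0, 0, 0, 0, 0, 0, 0, 0, 0, 0, 1, 2, 3, 4]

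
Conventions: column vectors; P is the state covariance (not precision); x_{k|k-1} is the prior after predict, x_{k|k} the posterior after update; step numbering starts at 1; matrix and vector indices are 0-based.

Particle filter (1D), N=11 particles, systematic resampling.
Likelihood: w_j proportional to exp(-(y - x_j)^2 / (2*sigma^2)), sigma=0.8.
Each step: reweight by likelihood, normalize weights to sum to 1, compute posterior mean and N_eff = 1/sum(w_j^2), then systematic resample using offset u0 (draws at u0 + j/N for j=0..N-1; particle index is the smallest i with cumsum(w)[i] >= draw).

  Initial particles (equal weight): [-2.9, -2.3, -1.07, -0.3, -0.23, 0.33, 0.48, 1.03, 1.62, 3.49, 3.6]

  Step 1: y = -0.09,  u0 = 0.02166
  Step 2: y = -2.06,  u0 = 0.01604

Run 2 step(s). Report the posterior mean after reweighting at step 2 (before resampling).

step 1: w=[0.0005, 0.0048, 0.1033, 0.2113, 0.2154, 0.1906, 0.1697, 0.0821, 0.0223, 0.0000, 0.0000]  mean=0.0292  Neff=5.7432  idx=[2, 3, 3, 3, 4, 4, 5, 5, 6, 6, 7]
step 2: w=[0.5085, 0.0972, 0.0972, 0.0972, 0.0799, 0.0799, 0.0126, 0.0126, 0.0071, 0.0071, 0.0006]  mean=-0.6526  Neff=3.3321  idx=[0, 0, 0, 0, 0, 0, 1, 2, 3, 4, 5]

post_mean = -0.6526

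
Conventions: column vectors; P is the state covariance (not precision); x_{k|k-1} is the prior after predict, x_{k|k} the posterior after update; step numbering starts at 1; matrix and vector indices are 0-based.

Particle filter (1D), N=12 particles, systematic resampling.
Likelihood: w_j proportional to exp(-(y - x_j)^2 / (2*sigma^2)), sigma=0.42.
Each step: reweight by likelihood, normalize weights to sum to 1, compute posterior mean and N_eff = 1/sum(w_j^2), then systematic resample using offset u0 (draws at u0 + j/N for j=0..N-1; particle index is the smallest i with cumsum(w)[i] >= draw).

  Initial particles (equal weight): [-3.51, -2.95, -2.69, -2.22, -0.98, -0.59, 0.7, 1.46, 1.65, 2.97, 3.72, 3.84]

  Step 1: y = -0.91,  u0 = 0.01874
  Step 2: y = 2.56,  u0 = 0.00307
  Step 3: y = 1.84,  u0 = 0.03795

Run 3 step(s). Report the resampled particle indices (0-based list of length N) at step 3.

resampled_idx = [0, 1, 2, 3, 4, 5, 6, 7, 8, 9, 10, 11]

step 1: w=[0.0000, 0.0000, 0.0001, 0.0044, 0.5659, 0.4292, 0.0004, 0.0000, 0.0000, 0.0000, 0.0000, 0.0000]  mean=-0.8176  Neff=1.9822  idx=[4, 4, 4, 4, 4, 4, 4, 5, 5, 5, 5, 5]
step 2: w=[0.0001, 0.0001, 0.0001, 0.0001, 0.0001, 0.0001, 0.0001, 0.1998, 0.1998, 0.1998, 0.1998, 0.1998]  mean=-0.5903  Neff=5.0086  idx=[7, 7, 7, 8, 8, 9, 9, 9, 10, 10, 11, 11]
step 3: w=[0.0833, 0.0833, 0.0833, 0.0833, 0.0833, 0.0833, 0.0833, 0.0833, 0.0833, 0.0833, 0.0833, 0.0833]  mean=-0.5900  Neff=12.0000  idx=[0, 1, 2, 3, 4, 5, 6, 7, 8, 9, 10, 11]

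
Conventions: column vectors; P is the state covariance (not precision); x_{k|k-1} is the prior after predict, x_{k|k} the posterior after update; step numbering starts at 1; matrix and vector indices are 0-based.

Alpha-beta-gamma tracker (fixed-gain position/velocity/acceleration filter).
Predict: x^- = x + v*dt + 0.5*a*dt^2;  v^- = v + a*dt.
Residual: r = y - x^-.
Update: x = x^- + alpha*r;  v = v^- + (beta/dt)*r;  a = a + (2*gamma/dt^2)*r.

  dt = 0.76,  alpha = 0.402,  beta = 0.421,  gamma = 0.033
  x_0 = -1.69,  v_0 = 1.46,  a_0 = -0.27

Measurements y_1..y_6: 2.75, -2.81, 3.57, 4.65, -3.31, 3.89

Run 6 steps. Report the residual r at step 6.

step 1: x_pred=-0.6584  r=3.4084  x^+=0.7118  v^+=3.1429  a^+=0.1195
step 2: x_pred=3.1349  r=-5.9449  x^+=0.7450  v^+=-0.0595  a^+=-0.5598
step 3: x_pred=0.5381  r=3.0319  x^+=1.7569  v^+=1.1945  a^+=-0.2134
step 4: x_pred=2.6032  r=2.0468  x^+=3.4260  v^+=2.1662  a^+=0.0205
step 5: x_pred=5.0782  r=-8.3882  x^+=1.7061  v^+=-2.4649  a^+=-0.9380
step 6: x_pred=-0.4380  r=4.3280  x^+=1.3018  v^+=-0.7802  a^+=-0.4435

resid = 4.3280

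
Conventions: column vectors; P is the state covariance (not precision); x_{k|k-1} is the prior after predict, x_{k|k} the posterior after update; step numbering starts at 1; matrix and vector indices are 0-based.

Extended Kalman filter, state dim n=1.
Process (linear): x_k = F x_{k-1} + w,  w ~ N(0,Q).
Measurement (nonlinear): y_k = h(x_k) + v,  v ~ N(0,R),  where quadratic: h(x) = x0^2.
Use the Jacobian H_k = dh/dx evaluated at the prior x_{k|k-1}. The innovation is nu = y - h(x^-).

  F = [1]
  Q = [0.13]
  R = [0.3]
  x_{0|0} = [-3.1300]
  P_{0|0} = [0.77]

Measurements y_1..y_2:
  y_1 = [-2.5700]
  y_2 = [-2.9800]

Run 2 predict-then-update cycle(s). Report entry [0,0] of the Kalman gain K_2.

K[0,0] = -0.3055

step 1: x^-=[-3.1300]  P^-=[0.9000]  H_jac=[-6.2600]  S=[35.5688]  K=[-0.1584]  nu=[-12.3669]  x^+=[-1.1711]  P^+=[0.0076]
step 2: x^-=[-1.1711]  P^-=[0.1376]  H_jac=[-2.3422]  S=[1.0548]  K=[-0.3055]  nu=[-4.3515]  x^+=[0.1583]  P^+=[0.0391]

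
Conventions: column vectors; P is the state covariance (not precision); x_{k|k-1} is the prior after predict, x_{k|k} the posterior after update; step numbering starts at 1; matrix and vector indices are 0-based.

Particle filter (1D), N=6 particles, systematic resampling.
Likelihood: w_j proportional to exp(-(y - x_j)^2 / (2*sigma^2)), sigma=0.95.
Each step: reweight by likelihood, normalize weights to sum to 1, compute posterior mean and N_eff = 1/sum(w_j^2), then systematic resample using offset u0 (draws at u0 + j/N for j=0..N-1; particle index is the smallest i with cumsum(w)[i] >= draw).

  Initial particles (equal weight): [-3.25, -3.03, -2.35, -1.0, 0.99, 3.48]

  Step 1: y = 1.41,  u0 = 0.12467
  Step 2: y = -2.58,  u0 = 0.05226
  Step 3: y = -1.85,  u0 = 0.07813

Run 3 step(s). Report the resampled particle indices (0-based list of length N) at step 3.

step 1: w=[0.0000, 0.0000, 0.0004, 0.0385, 0.8716, 0.0895]  mean=1.1349  Neff=1.3000  idx=[4, 4, 4, 4, 4, 5]
step 2: w=[0.2000, 0.2000, 0.2000, 0.2000, 0.2000, 0.0000]  mean=0.9900  Neff=5.0000  idx=[0, 1, 1, 2, 3, 4]
step 3: w=[0.1667, 0.1667, 0.1667, 0.1667, 0.1667, 0.1667]  mean=0.9900  Neff=6.0000  idx=[0, 1, 2, 3, 4, 5]

resampled_idx = [0, 1, 2, 3, 4, 5]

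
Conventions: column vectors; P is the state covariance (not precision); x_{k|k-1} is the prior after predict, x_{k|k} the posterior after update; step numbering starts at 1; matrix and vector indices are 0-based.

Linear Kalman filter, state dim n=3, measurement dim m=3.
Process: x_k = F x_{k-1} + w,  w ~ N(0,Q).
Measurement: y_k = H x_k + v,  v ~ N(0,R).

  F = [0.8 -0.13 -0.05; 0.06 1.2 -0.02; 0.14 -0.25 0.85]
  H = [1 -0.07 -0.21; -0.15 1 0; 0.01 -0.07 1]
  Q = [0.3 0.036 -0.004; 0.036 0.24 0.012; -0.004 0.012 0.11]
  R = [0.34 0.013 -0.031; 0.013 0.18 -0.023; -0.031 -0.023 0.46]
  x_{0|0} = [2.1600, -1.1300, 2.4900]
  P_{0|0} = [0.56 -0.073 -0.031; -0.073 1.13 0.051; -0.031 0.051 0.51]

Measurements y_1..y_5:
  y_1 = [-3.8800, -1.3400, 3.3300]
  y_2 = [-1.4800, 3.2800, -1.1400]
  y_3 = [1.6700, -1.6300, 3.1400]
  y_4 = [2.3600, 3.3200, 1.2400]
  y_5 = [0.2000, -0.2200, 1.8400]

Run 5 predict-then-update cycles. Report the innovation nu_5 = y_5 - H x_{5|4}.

step 1: x^-=[1.7504, -1.2762, 2.7014]  P^-=[0.6971 -0.1847 0.0638; -0.1847 1.8565 -0.2914; 0.0638 -0.2914 0.5361]  S=[1.0603 -0.3450 -0.0346; -0.3450 2.1076 -0.4587; -0.0346 -0.4587 1.0476]  K=[0.6575 -0.0083 0.0980; 0.0539 0.9012 -0.0075; -0.0209 -0.0338 0.5163]  nu=[-5.1524, 0.1988, 0.5218]  x^+=[-1.5878, -1.3787, 3.0716]  P^+=[0.2285 0.0391 0.0254; 0.0391 0.1689 -0.0144; 0.0254 -0.0144 0.2377]
step 2: x^-=[-1.2446, -1.8111, 2.7333]  P^-=[0.4393 0.0584 0.0269; 0.0584 0.4905 -0.0484; 0.0269 -0.0484 0.3062]  S=[0.7743 -0.0172 -0.0631; -0.0172 0.6628 -0.1092; -0.0631 -0.1092 0.7759]  K=[0.5619 0.0170 0.0832; 0.0605 0.7286 0.0016; -0.0119 -0.0141 0.3964]  nu=[0.2118, 4.9044, -3.9876]  x^+=[-1.3740, 1.7685, 1.0809]  P^+=[0.1958 0.0378 0.0211; 0.0378 0.1376 -0.0086; 0.0211 -0.0086 0.1822]
step 3: x^-=[-1.3832, 2.0181, 0.2843]  P^-=[0.4184 0.0602 0.0215; 0.0602 0.4447 -0.0328; 0.0215 -0.0328 0.2601]  S=[0.7537 -0.0125 -0.0603; -0.0125 0.6160 -0.0895; -0.0603 -0.0895 0.7273]  K=[0.5501 0.0183 0.0773; 0.0599 0.7092 0.0052; -0.0123 -0.0065 0.3593]  nu=[3.2541, -3.8556, 3.0108]  x^+=[0.5694, -0.5055, 1.3510]  P^+=[0.1914 0.0374 0.0188; 0.0374 0.1339 -0.0068; 0.0188 -0.0068 0.1652]
step 4: x^-=[0.4536, -0.5995, 1.3544]  P^-=[0.4158 0.0601 0.0199; 0.0601 0.4393 -0.0297; 0.0199 -0.0297 0.2462]  S=[0.7512 -0.0125 -0.0591; -0.0125 0.6106 -0.0858; -0.0591 -0.0858 0.7128]  K=[0.5486 0.0181 0.0756; 0.0596 0.7067 0.0061; -0.0123 -0.0050 0.3469]  nu=[2.1488, 3.9875, -0.1609]  x^+=[1.6928, 2.3457, 1.2522]  P^+=[0.1908 0.0373 0.0180; 0.0373 0.1334 -0.0063; 0.0180 -0.0063 0.1595]
step 5: x^-=[0.9867, 2.8914, 0.7149]  P^-=[0.4155 0.0600 0.0196; 0.0600 0.4385 -0.0291; 0.0196 -0.0291 0.2417]  S=[0.7508 -0.0126 -0.0586; -0.0126 0.6099 -0.0851; -0.0586 -0.0851 0.7082]  K=[0.5485 0.0181 0.0751; 0.0596 0.7064 0.0063; -0.0122 -0.0049 0.3428]  nu=[-0.4341, -2.9634, 1.3176]  x^+=[0.7939, 0.7804, 1.1863]  P^+=[0.1907 0.0373 0.0178; 0.0373 0.1334 -0.0062; 0.0178 -0.0062 0.1576]

innov = [-0.4341, -2.9634, 1.3176]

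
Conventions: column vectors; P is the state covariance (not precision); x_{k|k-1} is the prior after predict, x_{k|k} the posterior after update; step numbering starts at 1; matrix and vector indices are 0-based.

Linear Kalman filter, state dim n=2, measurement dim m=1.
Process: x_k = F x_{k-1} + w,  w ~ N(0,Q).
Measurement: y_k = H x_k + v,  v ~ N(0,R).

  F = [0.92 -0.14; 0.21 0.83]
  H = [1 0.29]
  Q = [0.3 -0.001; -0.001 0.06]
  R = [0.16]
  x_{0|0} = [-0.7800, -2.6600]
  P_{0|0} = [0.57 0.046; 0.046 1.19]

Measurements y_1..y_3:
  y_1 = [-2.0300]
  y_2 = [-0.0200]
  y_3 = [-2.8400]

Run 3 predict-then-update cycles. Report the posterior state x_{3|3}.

x_post = [-1.5444, -1.7733]

step 1: x^-=[-0.3452, -2.3716]  P^-=[0.7939 0.0046; 0.0046 0.9210]  S=[1.0341]  K=[0.7691; 0.2628]  nu=[-0.9970]  x^+=[-1.1120, -2.6336]  P^+=[0.1823 -0.2043; -0.2043 0.8496]
step 2: x^-=[-0.6543, -2.4194]  P^-=[0.5236 -0.2145; -0.2145 0.5821]  S=[0.6081]  K=[0.7587; -0.0752]  nu=[1.3360]  x^+=[0.3593, -2.5198]  P^+=[0.1735 -0.1798; -0.1798 0.5786]
step 3: x^-=[0.6833, -2.0160]  P^-=[0.5046 -0.1667; -0.1667 0.4036]  S=[0.6018]  K=[0.7581; -0.0826]  nu=[-2.9386]  x^+=[-1.5444, -1.7733]  P^+=[0.1587 -0.1291; -0.1291 0.3995]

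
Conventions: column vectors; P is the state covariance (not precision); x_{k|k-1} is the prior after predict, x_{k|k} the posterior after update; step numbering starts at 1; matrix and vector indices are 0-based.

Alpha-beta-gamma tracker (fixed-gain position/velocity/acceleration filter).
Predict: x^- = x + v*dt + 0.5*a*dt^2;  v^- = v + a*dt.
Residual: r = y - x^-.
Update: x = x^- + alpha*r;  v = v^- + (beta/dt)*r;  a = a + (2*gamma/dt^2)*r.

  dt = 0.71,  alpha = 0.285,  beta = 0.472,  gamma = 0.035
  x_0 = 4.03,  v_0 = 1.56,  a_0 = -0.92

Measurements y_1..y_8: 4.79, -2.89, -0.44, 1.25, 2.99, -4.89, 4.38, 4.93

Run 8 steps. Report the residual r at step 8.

resid = 1.6030

step 1: x_pred=4.9057  r=-0.1157  x^+=4.8727  v^+=0.8299  a^+=-0.9361
step 2: x_pred=5.2260  r=-8.1160  x^+=2.9129  v^+=-5.2302  a^+=-2.0631
step 3: x_pred=-1.3205  r=0.8805  x^+=-1.0695  v^+=-6.1096  a^+=-1.9408
step 4: x_pred=-5.8965  r=7.1465  x^+=-3.8598  v^+=-2.7367  a^+=-0.9484
step 5: x_pred=-6.0419  r=9.0319  x^+=-3.4678  v^+=2.5942  a^+=0.3057
step 6: x_pred=-1.5488  r=-3.3412  x^+=-2.5010  v^+=0.5901  a^+=-0.1582
step 7: x_pred=-2.1219  r=6.5019  x^+=-0.2689  v^+=4.8002  a^+=0.7447
step 8: x_pred=3.3270  r=1.6030  x^+=3.7838  v^+=6.3946  a^+=0.9673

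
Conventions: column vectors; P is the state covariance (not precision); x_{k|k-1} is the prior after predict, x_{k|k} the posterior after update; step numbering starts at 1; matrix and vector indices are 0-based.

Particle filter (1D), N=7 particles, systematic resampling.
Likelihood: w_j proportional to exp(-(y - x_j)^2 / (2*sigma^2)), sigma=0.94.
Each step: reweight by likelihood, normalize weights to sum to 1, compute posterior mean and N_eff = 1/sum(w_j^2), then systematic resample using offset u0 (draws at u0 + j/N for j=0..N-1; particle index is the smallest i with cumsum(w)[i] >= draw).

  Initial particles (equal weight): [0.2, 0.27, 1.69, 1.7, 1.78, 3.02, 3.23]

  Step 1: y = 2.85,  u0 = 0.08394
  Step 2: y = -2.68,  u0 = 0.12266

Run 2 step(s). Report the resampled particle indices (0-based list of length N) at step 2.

step 1: w=[0.0055, 0.0068, 0.1369, 0.1387, 0.1534, 0.2885, 0.2702]  mean=2.4871  Neff=4.5911  idx=[2, 3, 4, 5, 5, 6, 6]
step 2: w=[0.3860, 0.3673, 0.2462, 0.0002, 0.0002, 0.0000, 0.0000]  mean=1.7165  Neff=2.9025  idx=[0, 0, 1, 1, 1, 2, 2]

resampled_idx = [0, 0, 1, 1, 1, 2, 2]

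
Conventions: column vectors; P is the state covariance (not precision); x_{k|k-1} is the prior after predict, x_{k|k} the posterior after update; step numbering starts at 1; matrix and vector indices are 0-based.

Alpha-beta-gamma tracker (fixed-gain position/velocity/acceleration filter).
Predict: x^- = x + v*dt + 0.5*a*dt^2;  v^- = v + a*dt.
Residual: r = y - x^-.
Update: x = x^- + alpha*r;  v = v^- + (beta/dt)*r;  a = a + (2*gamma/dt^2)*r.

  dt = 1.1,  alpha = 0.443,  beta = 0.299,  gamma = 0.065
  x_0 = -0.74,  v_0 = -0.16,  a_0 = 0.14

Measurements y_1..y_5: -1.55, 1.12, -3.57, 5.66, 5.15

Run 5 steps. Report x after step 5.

x_post = 4.4007

step 1: x_pred=-0.8313  r=-0.7187  x^+=-1.1497  v^+=-0.2014  a^+=0.0628
step 2: x_pred=-1.3332  r=2.4532  x^+=-0.2464  v^+=0.5345  a^+=0.3264
step 3: x_pred=0.5390  r=-4.1090  x^+=-1.2813  v^+=-0.2234  a^+=-0.1151
step 4: x_pred=-1.5967  r=7.2567  x^+=1.6180  v^+=1.6225  a^+=0.6645
step 5: x_pred=3.8048  r=1.3452  x^+=4.4007  v^+=2.7191  a^+=0.8091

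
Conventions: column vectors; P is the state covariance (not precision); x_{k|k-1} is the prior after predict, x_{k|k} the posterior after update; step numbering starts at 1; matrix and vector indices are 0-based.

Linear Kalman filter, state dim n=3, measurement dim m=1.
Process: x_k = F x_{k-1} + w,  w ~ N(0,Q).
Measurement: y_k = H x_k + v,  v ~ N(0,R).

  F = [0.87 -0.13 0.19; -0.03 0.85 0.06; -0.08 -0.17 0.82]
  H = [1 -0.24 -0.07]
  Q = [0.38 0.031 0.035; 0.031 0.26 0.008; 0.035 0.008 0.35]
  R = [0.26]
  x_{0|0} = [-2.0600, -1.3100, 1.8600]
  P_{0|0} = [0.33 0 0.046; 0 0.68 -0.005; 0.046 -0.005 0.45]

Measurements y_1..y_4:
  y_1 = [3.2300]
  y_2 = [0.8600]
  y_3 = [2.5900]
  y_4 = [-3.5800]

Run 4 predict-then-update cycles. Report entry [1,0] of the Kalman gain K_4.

K[1,0] = -0.1671

step 1: x^-=[-1.2685, -0.9401, 1.9127]  P^-=[0.6730 -0.0463 0.1300; -0.0463 0.7525 -0.0721; 0.1300 -0.0721 0.6697]  S=[0.9812]  K=[0.6879; -0.2261; 0.1023]  nu=[4.4068]  x^+=[1.7630, -1.9363, 2.3637]  P^+=[0.2086 0.1063 0.0609; 0.1063 0.7024 -0.0494; 0.0609 -0.0494 0.6594]
step 2: x^-=[2.2346, -1.5570, 2.1263]  P^-=[0.5721 0.0297 0.1735; 0.0297 0.7594 -0.1030; 0.1735 -0.1030 0.8237]  S=[0.8379]  K=[0.6598; -0.1734; 0.1678]  nu=[-1.5995]  x^+=[1.1793, -1.2796, 1.8580]  P^+=[0.2074 0.1256 0.0808; 0.1256 0.7342 -0.0786; 0.0808 -0.0786 0.8001]
step 3: x^-=[1.5454, -1.0116, 1.6468]  P^-=[0.5804 0.0386 0.2115; 0.0386 0.7788 -0.1225; 0.2115 -0.1225 0.9253]  S=[0.8375]  K=[0.6643; -0.1668; 0.2103]  nu=[0.9171]  x^+=[2.1546, -1.1645, 1.8396]  P^+=[0.2109 0.1314 0.0945; 0.1314 0.7555 -0.0931; 0.0945 -0.0931 0.8883]
step 4: x^-=[2.3754, -0.9441, 1.5341]  P^-=[0.5905 0.0399 0.2363; 0.0399 0.7927 -0.1319; 0.2363 -0.1319 0.9876]  S=[0.8444]  K=[0.6685; -0.1671; 0.2354]  nu=[-6.0746]  x^+=[-1.6852, 0.0708, 0.1040]  P^+=[0.2133 0.1342 0.1034; 0.1342 0.7691 -0.0987; 0.1034 -0.0987 0.9408]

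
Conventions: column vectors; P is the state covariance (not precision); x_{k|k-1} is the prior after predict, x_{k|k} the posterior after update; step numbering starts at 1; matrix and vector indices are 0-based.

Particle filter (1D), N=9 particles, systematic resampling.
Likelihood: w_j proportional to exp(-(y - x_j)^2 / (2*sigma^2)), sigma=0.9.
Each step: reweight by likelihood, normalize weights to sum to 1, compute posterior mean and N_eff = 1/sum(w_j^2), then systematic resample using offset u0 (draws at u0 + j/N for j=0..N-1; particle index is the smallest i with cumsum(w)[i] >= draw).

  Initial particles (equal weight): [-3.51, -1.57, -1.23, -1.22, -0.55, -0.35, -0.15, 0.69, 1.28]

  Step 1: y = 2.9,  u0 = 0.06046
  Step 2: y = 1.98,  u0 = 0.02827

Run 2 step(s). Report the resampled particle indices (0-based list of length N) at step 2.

step 1: w=[0.0000, 0.0000, 0.0001, 0.0001, 0.0026, 0.0058, 0.0127, 0.1944, 0.7843]  mean=1.1323  Neff=1.5312  idx=[7, 7, 8, 8, 8, 8, 8, 8, 8]
step 2: w=[0.0608, 0.0608, 0.1255, 0.1255, 0.1255, 0.1255, 0.1255, 0.1255, 0.1255]  mean=1.2083  Neff=8.5018  idx=[0, 2, 3, 3, 4, 5, 6, 7, 8]

resampled_idx = [0, 2, 3, 3, 4, 5, 6, 7, 8]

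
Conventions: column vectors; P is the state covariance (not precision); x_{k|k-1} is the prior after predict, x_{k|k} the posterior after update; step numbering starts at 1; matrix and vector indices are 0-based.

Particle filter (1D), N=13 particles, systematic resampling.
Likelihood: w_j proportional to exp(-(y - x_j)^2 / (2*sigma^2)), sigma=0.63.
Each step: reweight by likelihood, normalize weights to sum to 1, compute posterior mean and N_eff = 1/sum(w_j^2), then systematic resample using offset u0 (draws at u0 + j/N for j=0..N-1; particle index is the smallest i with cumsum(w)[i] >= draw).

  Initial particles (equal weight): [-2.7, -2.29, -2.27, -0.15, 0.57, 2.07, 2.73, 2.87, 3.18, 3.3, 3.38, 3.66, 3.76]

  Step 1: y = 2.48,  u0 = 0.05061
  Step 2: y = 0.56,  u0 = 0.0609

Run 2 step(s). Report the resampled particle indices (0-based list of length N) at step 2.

resampled_idx = [0, 0, 0, 0, 0, 0, 1, 1, 1, 1, 1, 2, 6]

step 1: w=[0.0000, 0.0000, 0.0000, 0.0000, 0.0024, 0.1928, 0.2202, 0.1967, 0.1285, 0.1021, 0.0859, 0.0412, 0.0302]  mean=2.8663  Neff=6.2017  idx=[5, 5, 6, 6, 6, 7, 7, 7, 8, 9, 9, 10, 12]
step 2: w=[0.4522, 0.4522, 0.0212, 0.0212, 0.0212, 0.0096, 0.0096, 0.0096, 0.0014, 0.0006, 0.0006, 0.0004, 0.0000]  mean=2.1387  Neff=2.4351  idx=[0, 0, 0, 0, 0, 0, 1, 1, 1, 1, 1, 2, 6]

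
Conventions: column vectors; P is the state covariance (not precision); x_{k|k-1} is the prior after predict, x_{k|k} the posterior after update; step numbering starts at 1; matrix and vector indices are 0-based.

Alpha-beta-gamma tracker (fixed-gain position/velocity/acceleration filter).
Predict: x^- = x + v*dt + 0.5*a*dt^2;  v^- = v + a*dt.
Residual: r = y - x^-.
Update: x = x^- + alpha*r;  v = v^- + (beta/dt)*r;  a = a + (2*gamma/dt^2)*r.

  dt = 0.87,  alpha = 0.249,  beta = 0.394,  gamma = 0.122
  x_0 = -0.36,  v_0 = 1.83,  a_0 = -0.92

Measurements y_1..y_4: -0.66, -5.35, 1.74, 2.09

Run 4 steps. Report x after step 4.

step 1: x_pred=0.8839  r=-1.5439  x^+=0.4995  v^+=0.3304  a^+=-1.4177
step 2: x_pred=0.2504  r=-5.6004  x^+=-1.1441  v^+=-3.4393  a^+=-3.2231
step 3: x_pred=-5.3561  r=7.0961  x^+=-3.5891  v^+=-3.0298  a^+=-0.9356
step 4: x_pred=-6.5791  r=8.6691  x^+=-4.4205  v^+=0.0823  a^+=1.8591

x_post = -4.4205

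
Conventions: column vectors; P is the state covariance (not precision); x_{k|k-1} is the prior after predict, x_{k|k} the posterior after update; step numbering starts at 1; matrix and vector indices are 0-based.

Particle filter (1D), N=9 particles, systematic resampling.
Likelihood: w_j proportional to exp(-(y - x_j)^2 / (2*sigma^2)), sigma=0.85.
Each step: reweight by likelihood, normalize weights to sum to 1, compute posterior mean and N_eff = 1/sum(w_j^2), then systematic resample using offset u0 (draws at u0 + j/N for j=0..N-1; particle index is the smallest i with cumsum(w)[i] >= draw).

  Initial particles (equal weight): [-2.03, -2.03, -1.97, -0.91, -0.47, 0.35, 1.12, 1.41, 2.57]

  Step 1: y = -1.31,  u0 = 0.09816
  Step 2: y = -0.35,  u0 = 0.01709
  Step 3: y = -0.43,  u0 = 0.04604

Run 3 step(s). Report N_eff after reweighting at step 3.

step 1: w=[0.1830, 0.1830, 0.1938, 0.2345, 0.1608, 0.0389, 0.0044, 0.0016, 0.0000]  mean=-1.3930  Neff=5.3497  idx=[0, 1, 1, 2, 2, 3, 3, 4, 5]
step 2: w=[0.0349, 0.0349, 0.0349, 0.0400, 0.0400, 0.1981, 0.1981, 0.2437, 0.1753]  mean=-0.7840  Neff=5.6988  idx=[0, 3, 5, 5, 6, 6, 7, 7, 8]
step 3: w=[0.0265, 0.0301, 0.1326, 0.1326, 0.1326, 0.1326, 0.1554, 0.1554, 0.1021]  mean=-0.7062  Neff=7.6517  idx=[1, 2, 3, 4, 5, 6, 6, 7, 8]

N_eff = 7.6517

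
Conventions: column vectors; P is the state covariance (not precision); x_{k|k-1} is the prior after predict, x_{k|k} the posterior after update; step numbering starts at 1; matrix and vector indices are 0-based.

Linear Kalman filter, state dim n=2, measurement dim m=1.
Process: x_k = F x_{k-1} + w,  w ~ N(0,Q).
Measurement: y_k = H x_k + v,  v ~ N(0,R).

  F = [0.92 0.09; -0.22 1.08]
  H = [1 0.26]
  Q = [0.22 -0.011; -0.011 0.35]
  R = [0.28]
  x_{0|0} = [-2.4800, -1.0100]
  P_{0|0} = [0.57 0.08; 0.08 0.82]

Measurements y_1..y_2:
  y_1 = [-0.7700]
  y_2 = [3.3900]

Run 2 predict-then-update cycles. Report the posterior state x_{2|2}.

x_post = [1.0761, 2.2951]

step 1: x^-=[-2.3725, -0.5452]  P^-=[0.7223 0.0312; 0.0312 1.2960]  S=[1.1062]  K=[0.6603; 0.3329]  nu=[1.7443]  x^+=[-1.2207, 0.0354]  P^+=[0.2400 -0.2119; -0.2119 1.1735]
step 2: x^-=[-1.1199, 0.3068]  P^-=[0.3975 -0.1519; -0.1519 1.8310]  S=[0.7224]  K=[0.4957; 0.4488]  nu=[4.4301]  x^+=[1.0761, 2.2951]  P^+=[0.2201 -0.3126; -0.3126 1.6855]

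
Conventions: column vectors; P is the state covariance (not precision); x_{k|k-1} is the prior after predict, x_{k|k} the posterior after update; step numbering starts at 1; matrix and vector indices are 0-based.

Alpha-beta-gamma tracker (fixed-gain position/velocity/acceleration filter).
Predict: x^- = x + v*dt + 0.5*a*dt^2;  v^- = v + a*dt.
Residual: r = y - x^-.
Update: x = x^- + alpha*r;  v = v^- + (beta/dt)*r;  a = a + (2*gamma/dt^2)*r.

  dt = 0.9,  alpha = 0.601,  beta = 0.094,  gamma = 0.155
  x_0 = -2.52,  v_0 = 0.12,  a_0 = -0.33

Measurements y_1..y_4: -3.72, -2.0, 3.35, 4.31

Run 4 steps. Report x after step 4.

step 1: x_pred=-2.5456  r=-1.1744  x^+=-3.2514  v^+=-0.2997  a^+=-0.7794
step 2: x_pred=-3.8368  r=1.8368  x^+=-2.7329  v^+=-0.8093  a^+=-0.0765
step 3: x_pred=-3.4922  r=6.8422  x^+=0.6199  v^+=-0.1635  a^+=2.5422
step 4: x_pred=1.5024  r=2.8076  x^+=3.1898  v^+=2.4177  a^+=3.6167

x_post = 3.1898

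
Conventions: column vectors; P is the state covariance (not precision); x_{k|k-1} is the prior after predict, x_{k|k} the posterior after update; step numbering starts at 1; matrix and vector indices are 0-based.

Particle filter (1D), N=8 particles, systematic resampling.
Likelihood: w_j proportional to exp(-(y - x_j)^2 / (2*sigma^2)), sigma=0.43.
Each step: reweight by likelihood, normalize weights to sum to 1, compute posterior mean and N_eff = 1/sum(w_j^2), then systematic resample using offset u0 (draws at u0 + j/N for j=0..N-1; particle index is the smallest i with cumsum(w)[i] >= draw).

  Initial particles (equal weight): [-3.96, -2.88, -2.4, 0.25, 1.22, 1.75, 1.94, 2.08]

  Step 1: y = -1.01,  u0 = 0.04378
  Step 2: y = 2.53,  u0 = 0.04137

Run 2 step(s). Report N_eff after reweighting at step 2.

step 1: w=[0.0000, 0.0041, 0.2814, 0.7144, 0.0001, 0.0000, 0.0000, 0.0000]  mean=-0.5085  Neff=1.6961  idx=[2, 2, 3, 3, 3, 3, 3, 3]
step 2: w=[0.0000, 0.0000, 0.1667, 0.1667, 0.1667, 0.1667, 0.1667, 0.1667]  mean=0.2500  Neff=6.0000  idx=[2, 2, 3, 4, 5, 5, 6, 7]

N_eff = 6.0000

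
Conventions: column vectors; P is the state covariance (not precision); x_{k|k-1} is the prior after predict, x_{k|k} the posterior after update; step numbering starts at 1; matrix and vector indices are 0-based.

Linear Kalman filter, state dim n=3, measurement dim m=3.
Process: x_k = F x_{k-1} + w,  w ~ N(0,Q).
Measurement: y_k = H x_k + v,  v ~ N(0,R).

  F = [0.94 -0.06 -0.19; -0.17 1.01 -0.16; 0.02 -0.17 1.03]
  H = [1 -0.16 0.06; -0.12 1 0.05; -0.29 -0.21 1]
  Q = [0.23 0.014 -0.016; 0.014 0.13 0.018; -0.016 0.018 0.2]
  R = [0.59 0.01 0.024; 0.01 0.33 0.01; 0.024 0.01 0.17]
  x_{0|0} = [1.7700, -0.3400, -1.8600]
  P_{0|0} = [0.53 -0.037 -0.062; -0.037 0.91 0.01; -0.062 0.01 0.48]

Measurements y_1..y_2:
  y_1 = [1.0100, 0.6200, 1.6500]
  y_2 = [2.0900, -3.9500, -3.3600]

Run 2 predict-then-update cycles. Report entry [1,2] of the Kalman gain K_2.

step 1: x^-=[2.0376, -0.3467, -1.8226]  P^-=[0.7455 -0.1413 -0.1448; -0.1413 1.0920 -0.1992; -0.1448 -0.1992 0.7299]  S=[1.3977 -0.4125 -0.1965; -0.4125 1.4503 -0.2971; -0.1965 -0.2971 1.1613]  K=[0.4920 -0.0692 -0.2198; -0.0470 0.7117 -0.1596; 0.0742 0.0707 0.7314]  nu=[-0.9737, 1.3023, 3.9907]  x^+=[0.5914, -0.0110, 1.1162]  P^+=[0.2826 0.0109 0.0580; 0.0109 0.2326 0.0309; 0.0580 0.0309 0.1501]
step 2: x^-=[0.3445, -0.2903, 1.1634]  P^-=[0.4647 -0.0427 0.0156; -0.0427 0.3687 -0.0245; 0.0156 -0.0245 0.3576]  S=[1.0814 -0.1478 -0.0504; -0.1478 0.7139 -0.0484; -0.0504 -0.0484 0.5790]  K=[0.4212 -0.0604 -0.1588; -0.0314 0.5076 -0.1149; 0.0735 0.0460 0.6290]  nu=[1.6292, -3.6766, -4.4844]  x^+=[1.9647, -1.6922, -1.7064]  P^+=[0.2423 0.0090 0.0547; 0.0090 0.1660 0.0223; 0.0547 0.0223 0.1297]

K[1,2] = -0.1149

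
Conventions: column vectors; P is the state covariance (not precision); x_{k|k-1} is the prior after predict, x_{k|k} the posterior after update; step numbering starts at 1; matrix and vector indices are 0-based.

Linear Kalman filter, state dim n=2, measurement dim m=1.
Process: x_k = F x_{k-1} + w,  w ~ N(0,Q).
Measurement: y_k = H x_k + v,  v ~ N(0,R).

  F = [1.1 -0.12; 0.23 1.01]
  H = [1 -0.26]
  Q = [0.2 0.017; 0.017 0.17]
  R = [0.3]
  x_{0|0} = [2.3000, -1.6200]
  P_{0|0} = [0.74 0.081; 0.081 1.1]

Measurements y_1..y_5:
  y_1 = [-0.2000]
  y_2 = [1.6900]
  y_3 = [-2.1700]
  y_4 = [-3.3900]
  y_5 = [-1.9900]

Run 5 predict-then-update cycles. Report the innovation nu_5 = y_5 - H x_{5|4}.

step 1: x^-=[2.7244, -1.1072]  P^-=[1.0899 0.1587; 0.1587 1.3689]  S=[1.3999]  K=[0.7491; -0.1409]  nu=[-3.2123]  x^+=[0.3182, -0.6546]  P^+=[0.3044 0.3064; 0.3064 1.3411]
step 2: x^-=[0.4286, -0.5879]  P^-=[0.5067 0.2634; 0.2634 1.6965]  S=[0.7844]  K=[0.5587; -0.2265]  nu=[1.1086]  x^+=[1.0479, -0.8390]  P^+=[0.2619 0.3627; 0.3627 1.6563]
step 3: x^-=[1.2534, -0.6064]  P^-=[0.4450 0.2755; 0.2755 2.0419]  S=[0.7398]  K=[0.5047; -0.3453]  nu=[-3.5810]  x^+=[-0.5540, 0.6301]  P^+=[0.2566 0.4044; 0.4044 1.9537]
step 4: x^-=[-0.6850, 0.5090]  P^-=[0.4318 0.2832; 0.2832 2.3644]  S=[0.7444]  K=[0.4812; -0.4454]  nu=[-2.5726]  x^+=[-1.9229, 1.6548]  P^+=[0.2595 0.4427; 0.4427 2.2168]
step 5: x^-=[-2.3138, 1.2291]  P^-=[0.4290 0.2936; 0.2936 2.6508]  S=[0.7555]  K=[0.4668; -0.5236]  nu=[0.6433]  x^+=[-2.0135, 0.8923]  P^+=[0.2644 0.4783; 0.4783 2.4437]

innov = [0.6433]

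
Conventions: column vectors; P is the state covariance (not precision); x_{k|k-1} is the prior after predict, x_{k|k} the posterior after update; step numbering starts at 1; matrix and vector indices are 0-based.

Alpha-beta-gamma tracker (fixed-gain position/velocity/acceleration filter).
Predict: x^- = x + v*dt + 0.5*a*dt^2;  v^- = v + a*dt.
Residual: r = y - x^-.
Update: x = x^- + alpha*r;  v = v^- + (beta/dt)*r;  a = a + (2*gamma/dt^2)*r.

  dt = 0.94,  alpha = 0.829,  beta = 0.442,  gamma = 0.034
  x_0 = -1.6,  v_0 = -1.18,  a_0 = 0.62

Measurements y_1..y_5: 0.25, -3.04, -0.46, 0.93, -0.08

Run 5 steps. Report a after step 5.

a_post = 0.4824

step 1: x_pred=-2.4353  r=2.6853  x^+=-0.2092  v^+=0.6655  a^+=0.8267
step 2: x_pred=0.7816  r=-3.8216  x^+=-2.3865  v^+=-0.3544  a^+=0.5326
step 3: x_pred=-2.4844  r=2.0244  x^+=-0.8062  v^+=1.0981  a^+=0.6883
step 4: x_pred=0.5301  r=0.3999  x^+=0.8616  v^+=1.9331  a^+=0.7191
step 5: x_pred=2.9965  r=-3.0765  x^+=0.4461  v^+=1.1625  a^+=0.4824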